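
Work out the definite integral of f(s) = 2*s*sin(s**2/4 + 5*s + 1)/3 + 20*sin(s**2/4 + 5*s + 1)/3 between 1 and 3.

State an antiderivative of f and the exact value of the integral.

The substitution u = s**2/4 + 5*s + 1 works: f is exactly (dF/du)*(du/ds) for that inner function.
F(s) = -4*cos(s**2/4 + 5*s + 1)/3 is an antiderivative of f.
Check: d/ds[-4*cos(s**2/4 + 5*s + 1)/3] = 2*s*sin(s**2/4 + 5*s + 1)/3 + 20*sin(s**2/4 + 5*s + 1)/3 = f(s).
F(3) = -4*cos(73/4)/3; F(1) = -4*cos(25/4)/3.
Integral = F(3) - F(1) = -4*cos(73/4)/3 + 4*cos(25/4)/3.

Antiderivative: F(s) = -4*cos(s**2/4 + 5*s + 1)/3; value = -4*cos(73/4)/3 + 4*cos(25/4)/3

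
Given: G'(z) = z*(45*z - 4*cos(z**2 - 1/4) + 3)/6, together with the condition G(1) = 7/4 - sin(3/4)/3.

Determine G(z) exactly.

G(z) = 5*z**3/2 + z**2/4 - sin(z**2 - 1/4)/3 - 1

A candidate passes only if d/dz[G] lands on the given G'(z) exactly.
A general antiderivative is 5*z**3/2 + z**2/4 - sin(z**2 - 1/4)/3 - 3/2 + C.
The condition gives C = 7/4 - sin(3/4)/3 - (5/4 - sin(3/4)/3) = 1/2.
So G(z) = 5*z**3/2 + z**2/4 - sin(z**2 - 1/4)/3 - 1.
Check: d/dz[5*z**3/2 + z**2/4 - sin(z**2 - 1/4)/3 - 1] = 15*z**2/2 - 2*z*cos(z**2 - 1/4)/3 + z/2, which equals G'(z).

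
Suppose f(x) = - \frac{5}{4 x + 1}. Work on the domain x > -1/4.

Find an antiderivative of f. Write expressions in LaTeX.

An antiderivative is F(x) = - \frac{5 \log{\left(2 x + \frac{1}{2} \right)}}{4}.

Differentiate the proposed F(x) back; it has to land on f(x) exactly.
Check: d/dx[- \frac{5 \log{\left(2 x + \frac{1}{2} \right)}}{4}] = - \frac{5}{4 x + 1} = f(x).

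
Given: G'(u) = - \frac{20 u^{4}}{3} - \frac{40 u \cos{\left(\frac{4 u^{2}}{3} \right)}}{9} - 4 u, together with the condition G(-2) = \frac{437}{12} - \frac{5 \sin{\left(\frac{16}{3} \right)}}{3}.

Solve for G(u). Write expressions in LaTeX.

G(u) = - \frac{4 u^{5}}{3} - 2 u^{2} - \frac{5 \sin{\left(\frac{4 u^{2}}{3} \right)}}{3} + \frac{7}{4}

Integrate term by term and add the pieces.
A general antiderivative is - \frac{4 u^{5}}{3} - 2 u^{2} - \frac{5 \sin{\left(\frac{4 u^{2}}{3} \right)}}{3} - \frac{1}{4} + C.
The condition gives C = \frac{437}{12} - \frac{5 \sin{\left(\frac{16}{3} \right)}}{3} - (\frac{413}{12} - \frac{5 \sin{\left(\frac{16}{3} \right)}}{3}) = 2.
So G(u) = - \frac{4 u^{5}}{3} - 2 u^{2} - \frac{5 \sin{\left(\frac{4 u^{2}}{3} \right)}}{3} + \frac{7}{4}.
Check: d/du[- \frac{4 u^{5}}{3} - 2 u^{2} - \frac{5 \sin{\left(\frac{4 u^{2}}{3} \right)}}{3} + \frac{7}{4}] = - \frac{20 u^{4}}{3} - \frac{40 u \cos{\left(\frac{4 u^{2}}{3} \right)}}{9} - 4 u = G'(u).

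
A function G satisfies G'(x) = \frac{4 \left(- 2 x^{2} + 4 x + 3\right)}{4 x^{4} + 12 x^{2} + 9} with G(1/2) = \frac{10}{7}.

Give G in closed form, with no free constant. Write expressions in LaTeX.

G(x) = \frac{2 x}{x^{2} + \frac{3}{2}} + 2 - \frac{2}{x^{2} + \frac{3}{2}}

G'(x) has the shape u'v + uv' for u = \frac{1}{x^{2} + \frac{3}{2}} and v = 2 x - 2 — it is the derivative of the product u*v.
A general antiderivative is \frac{2 x - 2}{x^{2} + \frac{3}{2}} + C.
The condition gives C = \frac{10}{7} - (- \frac{4}{7}) = 2.
So G(x) = \frac{2 x}{x^{2} + \frac{3}{2}} + 2 - \frac{2}{x^{2} + \frac{3}{2}}.
Check: d/dx[\frac{2 x}{x^{2} + \frac{3}{2}} + 2 - \frac{2}{x^{2} + \frac{3}{2}}] = \frac{- 8 x^{2} + 16 x + 12}{4 x^{4} + 12 x^{2} + 9}, which equals G'(x).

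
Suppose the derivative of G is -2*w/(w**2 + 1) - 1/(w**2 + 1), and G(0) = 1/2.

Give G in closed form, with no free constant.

Integrate term by term and add the pieces.
A general antiderivative is -log(w**2 + 1) - atan(w) + C.
The condition gives C = 1/2 - (0) = 1/2.
So G(w) = -(2*log(w**2 + 1) + 2*atan(w) - 1)/2.
Check: d/dw[-(2*log(w**2 + 1) + 2*atan(w) - 1)/2] = (-2*w - 1)/(w**2 + 1), which equals G'(w).

G(w) = -(2*log(w**2 + 1) + 2*atan(w) - 1)/2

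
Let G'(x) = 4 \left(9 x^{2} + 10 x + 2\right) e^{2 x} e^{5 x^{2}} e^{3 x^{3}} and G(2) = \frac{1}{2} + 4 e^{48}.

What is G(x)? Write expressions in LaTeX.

G'(x) matches the chain-rule pattern g'(h)*h' with inner function h(x) = 3 x^{3} + 5 x^{2} + 2 x; substituting u = h(x) collapses the integral.
A general antiderivative is 4 e^{3 x^{3} + 5 x^{2} + 2 x} + C.
The condition gives C = \frac{1}{2} + 4 e^{48} - (4 e^{48}) = \frac{1}{2}.
So G(x) = 4 e^{3 x^{3} + 5 x^{2} + 2 x} + \frac{1}{2}.
Check: d/dx[4 e^{3 x^{3} + 5 x^{2} + 2 x} + \frac{1}{2}] = 36 x^{2} e^{2 x} e^{5 x^{2}} e^{3 x^{3}} + 40 x e^{2 x} e^{5 x^{2}} e^{3 x^{3}} + 8 e^{2 x} e^{5 x^{2}} e^{3 x^{3}}, which equals G'(x).

G(x) = 4 e^{3 x^{3} + 5 x^{2} + 2 x} + \frac{1}{2}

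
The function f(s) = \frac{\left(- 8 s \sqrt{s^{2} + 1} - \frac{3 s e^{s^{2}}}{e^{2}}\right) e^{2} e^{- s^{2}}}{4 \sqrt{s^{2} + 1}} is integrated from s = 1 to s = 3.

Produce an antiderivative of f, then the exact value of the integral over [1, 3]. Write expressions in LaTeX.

Antiderivative: F(s) = - \frac{3 \sqrt{s^{2} + 1}}{4} + e^{2} e^{- s^{2}}; value = - e - \frac{3 \sqrt{10}}{4} + e^{-7} + \frac{3 \sqrt{2}}{4}

A first test for any F(s): its s-derivative must equal f(s) identically.
F(s) = - \frac{3 \sqrt{s^{2} + 1}}{4} + e^{2} e^{- s^{2}} is an antiderivative of f.
Check: d/ds[- \frac{3 \sqrt{s^{2} + 1}}{4} + e^{2} e^{- s^{2}}] = \frac{\left(- 8 s \sqrt{s^{2} + 1} e^{2} - 3 s e^{s^{2}}\right) e^{- s^{2}}}{4 \sqrt{s^{2} + 1}}, which equals f(s).
F(3) = - \frac{3 \sqrt{10}}{4} + e^{-7}; F(1) = e - \frac{3 \sqrt{2}}{4}.
Integral = F(3) - F(1) = - e - \frac{3 \sqrt{10}}{4} + e^{-7} + \frac{3 \sqrt{2}}{4}.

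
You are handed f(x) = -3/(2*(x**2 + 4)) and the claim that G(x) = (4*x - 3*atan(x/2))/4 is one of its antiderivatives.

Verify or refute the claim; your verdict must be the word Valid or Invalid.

Invalid: d/dx[G] - f = 1, which is not 0.

d/dx[G] = (2*x**2 + 5)/(2*x**2 + 8)
d/dx[G] - f(x) = 1 != 0.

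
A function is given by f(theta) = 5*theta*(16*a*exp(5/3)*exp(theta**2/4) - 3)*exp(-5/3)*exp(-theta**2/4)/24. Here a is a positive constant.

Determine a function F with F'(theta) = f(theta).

An antiderivative is F(theta) = 5*a*theta**2/3 + 5*exp(-theta**2/4 - 5/3)/4.

Check any antiderivative F(theta) by computing F'(theta) and comparing it with f(theta).
Check: d/dtheta[5*a*theta**2/3 + 5*exp(-theta**2/4 - 5/3)/4] = (80*a*theta*exp(5/3)*exp(theta**2/4) - 15*theta)*exp(-5/3)*exp(-theta**2/4)/24, which equals f(theta).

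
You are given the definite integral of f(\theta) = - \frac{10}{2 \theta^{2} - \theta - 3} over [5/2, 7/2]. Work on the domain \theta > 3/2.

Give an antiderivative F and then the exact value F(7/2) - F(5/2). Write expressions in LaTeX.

Antiderivative: F(\theta) = - 2 \log{\left(\theta - \frac{3}{2} \right)} + 2 \log{\left(\theta + 1 \right)}; value = - 2 \log{\left(\frac{7}{2} \right)} - 2 \log{\left(2 \right)} + 2 \log{\left(\frac{9}{2} \right)}

The denominator factors as \left(\theta + 1\right) \left(2 \theta - 3\right); partial fractions split f into directly integrable pieces: - \frac{4}{2 \theta - 3} + \frac{2}{\theta + 1}.
F(\theta) = - 2 \log{\left(\theta - \frac{3}{2} \right)} + 2 \log{\left(\theta + 1 \right)} is an antiderivative of f.
Check: d/d\theta[- 2 \log{\left(\theta - \frac{3}{2} \right)} + 2 \log{\left(\theta + 1 \right)}] = - \frac{10}{2 \theta^{2} - \theta - 3} = f(\theta).
F(7/2) = - 2 \log{\left(2 \right)} + 2 \log{\left(\frac{9}{2} \right)}; F(5/2) = 2 \log{\left(\frac{7}{2} \right)}.
Integral = F(7/2) - F(5/2) = - 2 \log{\left(\frac{7}{2} \right)} - 2 \log{\left(2 \right)} + 2 \log{\left(\frac{9}{2} \right)}.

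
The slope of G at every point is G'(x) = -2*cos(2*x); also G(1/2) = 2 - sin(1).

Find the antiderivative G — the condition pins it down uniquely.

Any candidate G(x) must reproduce the stated G'(x) exactly.
A general antiderivative is -sin(2*x) + C.
The condition gives C = 2 - sin(1) - (-sin(1)) = 2.
So G(x) = 2 - sin(2*x).
Check: d/dx[2 - sin(2*x)] = -2*cos(2*x) = G'(x).

G(x) = 2 - sin(2*x)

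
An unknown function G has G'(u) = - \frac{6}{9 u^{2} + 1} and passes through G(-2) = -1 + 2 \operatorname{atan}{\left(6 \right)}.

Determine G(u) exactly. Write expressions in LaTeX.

Differentiate the proposed G(u) back; it has to land on the given G'(u).
A general antiderivative is - 2 \operatorname{atan}{\left(3 u \right)} + C.
The condition gives C = -1 + 2 \operatorname{atan}{\left(6 \right)} - (2 \operatorname{atan}{\left(6 \right)}) = -1.
So G(u) = - 2 \operatorname{atan}{\left(3 u \right)} - 1.
Check: d/du[- 2 \operatorname{atan}{\left(3 u \right)} - 1] = - \frac{6}{9 u^{2} + 1} = G'(u).

G(u) = - 2 \operatorname{atan}{\left(3 u \right)} - 1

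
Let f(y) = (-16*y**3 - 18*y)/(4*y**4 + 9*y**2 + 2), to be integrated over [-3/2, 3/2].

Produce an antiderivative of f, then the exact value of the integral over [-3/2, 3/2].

Antiderivative: F(y) = -log(2*y**4/3 + 3*y**2/2 + 1/3); value = 0

The substitution u = 2*y**4/3 + 3*y**2/2 + 1/3 works: f is exactly (dF/du)*(du/dy) for that inner function.
F(y) = -log(2*y**4/3 + 3*y**2/2 + 1/3) is an antiderivative of f.
Check: d/dy[-log(2*y**4/3 + 3*y**2/2 + 1/3)] = (-16*y**3 - 18*y)/(4*y**4 + 9*y**2 + 2) = f(y).
F(3/2) = -log(85/12); F(-3/2) = -log(85/12).
Integral = F(3/2) - F(-3/2) = 0.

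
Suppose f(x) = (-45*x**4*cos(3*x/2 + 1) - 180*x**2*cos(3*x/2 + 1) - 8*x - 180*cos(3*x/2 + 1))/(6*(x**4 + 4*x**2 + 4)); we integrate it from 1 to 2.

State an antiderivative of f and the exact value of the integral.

Antiderivative: F(x) = -(15*x**2*sin(3*x/2 + 1) + 30*sin(3*x/2 + 1) - 2)/(3*(x**2 + 2)); value = -1/9 + 5*sin(5/2) - 5*sin(4)

An antiderivative F(x) passes only if d/dx[F] lands on f(x) exactly.
F(x) = -(15*x**2*sin(3*x/2 + 1) + 30*sin(3*x/2 + 1) - 2)/(3*(x**2 + 2)) is an antiderivative of f.
Check: d/dx[-(15*x**2*sin(3*x/2 + 1) + 30*sin(3*x/2 + 1) - 2)/(3*(x**2 + 2))] = (-45*x**4*cos(3*x/2 + 1) - 180*x**2*cos(3*x/2 + 1) - 8*x - 180*cos(3*x/2 + 1))/(6*x**4 + 24*x**2 + 24), which equals f(x).
F(2) = 1/9 - 5*sin(4); F(1) = 2/9 - 5*sin(5/2).
Integral = F(2) - F(1) = -1/9 + 5*sin(5/2) - 5*sin(4).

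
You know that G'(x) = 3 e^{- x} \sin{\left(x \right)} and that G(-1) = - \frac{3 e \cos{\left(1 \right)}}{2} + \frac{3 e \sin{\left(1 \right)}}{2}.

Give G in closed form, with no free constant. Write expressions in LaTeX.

Whatever form G(x) takes, its d/dx must return the stated G'(x).
A general antiderivative is - \frac{3 e^{- x} \sin{\left(x \right)}}{2} - \frac{3 e^{- x} \cos{\left(x \right)}}{2} + C.
The condition gives C = - \frac{3 e \cos{\left(1 \right)}}{2} + \frac{3 e \sin{\left(1 \right)}}{2} - (- \frac{3 e \cos{\left(1 \right)}}{2} + \frac{3 e \sin{\left(1 \right)}}{2}) = 0.
So G(x) = \frac{\left(- 3 \sin{\left(x \right)} - 3 \cos{\left(x \right)}\right) e^{- x}}{2}.
Check: d/dx[\frac{\left(- 3 \sin{\left(x \right)} - 3 \cos{\left(x \right)}\right) e^{- x}}{2}] = 3 e^{- x} \sin{\left(x \right)} = G'(x).

G(x) = \frac{\left(- 3 \sin{\left(x \right)} - 3 \cos{\left(x \right)}\right) e^{- x}}{2}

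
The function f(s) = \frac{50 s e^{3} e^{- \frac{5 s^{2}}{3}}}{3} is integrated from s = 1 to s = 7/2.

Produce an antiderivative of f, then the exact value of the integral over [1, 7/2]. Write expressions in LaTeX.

The substitution u = 3 - \frac{5 s^{2}}{3} works: f is exactly (dF/du)*(du/ds) for that inner function.
F(s) = - 5 e^{3} e^{- \frac{5 s^{2}}{3}} is an antiderivative of f.
Check: d/ds[- 5 e^{3} e^{- \frac{5 s^{2}}{3}}] = \frac{50 s e^{3} e^{- \frac{5 s^{2}}{3}}}{3} = f(s).
F(7/2) = - \frac{5}{e^{\frac{209}{12}}}; F(1) = - 5 e^{\frac{4}{3}}.
Integral = F(7/2) - F(1) = - \frac{5}{e^{\frac{209}{12}}} + 5 e^{\frac{4}{3}}.

Antiderivative: F(s) = - 5 e^{3} e^{- \frac{5 s^{2}}{3}}; value = - \frac{5}{e^{\frac{209}{12}}} + 5 e^{\frac{4}{3}}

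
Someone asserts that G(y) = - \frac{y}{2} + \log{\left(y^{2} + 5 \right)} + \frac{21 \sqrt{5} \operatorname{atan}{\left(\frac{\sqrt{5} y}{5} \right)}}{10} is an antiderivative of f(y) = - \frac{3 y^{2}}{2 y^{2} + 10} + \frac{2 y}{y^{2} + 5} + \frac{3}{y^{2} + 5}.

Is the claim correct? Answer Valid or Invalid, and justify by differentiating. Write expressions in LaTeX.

Invalid: d/dy[G] - f = 1, which is not 0.

d/dy[G] = \frac{- y^{2} + 4 y + 16}{2 y^{2} + 10}
d/dy[G] - f(y) = 1 != 0.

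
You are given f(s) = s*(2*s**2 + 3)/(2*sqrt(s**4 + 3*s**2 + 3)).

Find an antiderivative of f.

f matches the chain-rule pattern g'(h)*h' with inner function h(s) = s**4 + 3*s**2 + 3; substituting u = h(s) collapses the integral.
Check: d/ds[sqrt(s**4 + 3*s**2 + 3)/2] = (2*s**3 + 3*s)/(2*sqrt(s**4 + 3*s**2 + 3)), which equals f(s).

An antiderivative is F(s) = sqrt(s**4 + 3*s**2 + 3)/2.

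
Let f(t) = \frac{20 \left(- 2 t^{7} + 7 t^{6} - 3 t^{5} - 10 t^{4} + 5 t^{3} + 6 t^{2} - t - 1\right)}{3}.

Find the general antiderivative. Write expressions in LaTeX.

The substitution u = t^{2} - t - 1 works: f is exactly (dF/du)*(du/dt) for that inner function.
Check: d/dt[- \frac{5 \left(t^{2} - t - 1\right)^{4}}{3}] = - \frac{40 t^{7}}{3} + \frac{140 t^{6}}{3} - 20 t^{5} - \frac{200 t^{4}}{3} + \frac{100 t^{3}}{3} + 40 t^{2} - \frac{20 t}{3} - \frac{20}{3}, which equals f(t).

F(t) = - \frac{5 \left(t^{2} - t - 1\right)^{4}}{3} + C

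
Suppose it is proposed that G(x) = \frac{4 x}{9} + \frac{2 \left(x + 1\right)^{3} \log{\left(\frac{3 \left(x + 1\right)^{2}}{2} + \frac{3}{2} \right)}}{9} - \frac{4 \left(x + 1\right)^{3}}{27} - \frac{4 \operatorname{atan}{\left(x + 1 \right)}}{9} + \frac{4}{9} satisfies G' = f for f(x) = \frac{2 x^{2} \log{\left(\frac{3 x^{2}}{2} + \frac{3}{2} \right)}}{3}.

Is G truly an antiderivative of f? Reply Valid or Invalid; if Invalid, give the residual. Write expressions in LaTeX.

Invalid: d/dx[G] - f = - \frac{2 x^{2} \log{\left(x^{2} + 1 \right)}}{3} + \frac{2 x^{2} \log{\left(x^{2} + 2 x + 2 \right)}}{3} + \frac{4 x \log{\left(x^{2} + 2 x + 2 \right)}}{3} - \frac{4 x \log{\left(2 \right)}}{3} + \frac{4 x \log{\left(3 \right)}}{3} + \frac{2 \log{\left(x^{2} + 2 x + 2 \right)}}{3} - \frac{2 \log{\left(2 \right)}}{3} + \frac{2 \log{\left(3 \right)}}{3}, which is not 0.

d/dx[G] = \frac{2 x^{2} \log{\left(x^{2} + 2 x + 2 \right)}}{3} - \frac{2 x^{2} \log{\left(2 \right)}}{3} + \frac{2 x^{2} \log{\left(3 \right)}}{3} + \frac{4 x \log{\left(x^{2} + 2 x + 2 \right)}}{3} - \frac{4 x \log{\left(2 \right)}}{3} + \frac{4 x \log{\left(3 \right)}}{3} + \frac{2 \log{\left(x^{2} + 2 x + 2 \right)}}{3} - \frac{2 \log{\left(2 \right)}}{3} + \frac{2 \log{\left(3 \right)}}{3}
d/dx[G] - f(x) = - \frac{2 x^{2} \log{\left(x^{2} + 1 \right)}}{3} + \frac{2 x^{2} \log{\left(x^{2} + 2 x + 2 \right)}}{3} + \frac{4 x \log{\left(x^{2} + 2 x + 2 \right)}}{3} - \frac{4 x \log{\left(2 \right)}}{3} + \frac{4 x \log{\left(3 \right)}}{3} + \frac{2 \log{\left(x^{2} + 2 x + 2 \right)}}{3} - \frac{2 \log{\left(2 \right)}}{3} + \frac{2 \log{\left(3 \right)}}{3} != 0.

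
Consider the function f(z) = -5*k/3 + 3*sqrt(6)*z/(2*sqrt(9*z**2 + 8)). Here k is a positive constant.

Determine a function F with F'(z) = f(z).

Whatever form F(z) takes, F'(z) = f(z) is non-negotiable.
Check: d/dz[-5*k*z/3 + sqrt(3*z**2/2 + 4/3)] = (-10*k*sqrt(9*z**2 + 8) + 9*sqrt(6)*z)/(6*sqrt(9*z**2 + 8)), which equals f(z).

An antiderivative is F(z) = -5*k*z/3 + sqrt(3*z**2/2 + 4/3).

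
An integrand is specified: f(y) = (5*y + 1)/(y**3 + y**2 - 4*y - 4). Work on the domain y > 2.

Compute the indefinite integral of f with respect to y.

Factor the denominator ((y - 2)*(y + 1)*(y + 2)) and decompose: f = -9/(4*(y + 2)) + 4/(3*(y + 1)) + 11/(12*(y - 2)); each piece integrates to a log, atan, or power term.
Check: d/dy[(11*log(y - 2) + 16*log(y + 1) - 27*log(y + 2))/12] = (5*y + 1)/(y**3 + y**2 - 4*y - 4) = f(y).

F(y) = (11*log(y - 2) + 16*log(y + 1) - 27*log(y + 2))/12 + C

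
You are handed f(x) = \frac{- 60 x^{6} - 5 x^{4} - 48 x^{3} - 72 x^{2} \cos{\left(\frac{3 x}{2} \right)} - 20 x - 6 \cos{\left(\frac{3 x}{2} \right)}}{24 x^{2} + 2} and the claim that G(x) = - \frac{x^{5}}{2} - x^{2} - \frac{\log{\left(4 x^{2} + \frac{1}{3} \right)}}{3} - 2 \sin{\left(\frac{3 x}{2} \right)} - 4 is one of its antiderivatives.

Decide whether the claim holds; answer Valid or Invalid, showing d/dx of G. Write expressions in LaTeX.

Valid - differentiating G returns exactly f.

d/dx[G] = \frac{- 60 x^{6} - 5 x^{4} - 48 x^{3} - 72 x^{2} \cos{\left(\frac{3 x}{2} \right)} - 20 x - 6 \cos{\left(\frac{3 x}{2} \right)}}{24 x^{2} + 2}
This equals f(x) exactly, so the claim holds.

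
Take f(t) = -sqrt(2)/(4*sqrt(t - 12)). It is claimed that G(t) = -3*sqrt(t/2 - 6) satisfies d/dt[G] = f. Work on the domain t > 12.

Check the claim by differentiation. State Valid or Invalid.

Invalid: d/dt[G] - f = -sqrt(2)/(2*sqrt(t - 12)), which is not 0.

d/dt[G] = -3*sqrt(2)/(4*sqrt(t - 12))
d/dt[G] - f(t) = -sqrt(2)/(2*sqrt(t - 12)) != 0.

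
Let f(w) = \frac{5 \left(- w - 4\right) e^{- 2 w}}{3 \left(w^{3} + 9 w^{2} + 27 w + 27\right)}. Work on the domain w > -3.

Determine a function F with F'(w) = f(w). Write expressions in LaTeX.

An antiderivative is F(w) = \frac{5 e^{- 2 w}}{6 \left(w + 3\right)^{2}}.

f has the shape u'v + uv' for u = \frac{10}{3 \left(2 w + 6\right)^{2}} and v = e^{- 2 w} — it is the derivative of the product u*v.
Check: d/dw[\frac{5 e^{- 2 w}}{6 \left(w + 3\right)^{2}}] = \frac{- 5 w - 20}{3 w^{3} e^{2 w} + 27 w^{2} e^{2 w} + 81 w e^{2 w} + 81 e^{2 w}}, which equals f(w).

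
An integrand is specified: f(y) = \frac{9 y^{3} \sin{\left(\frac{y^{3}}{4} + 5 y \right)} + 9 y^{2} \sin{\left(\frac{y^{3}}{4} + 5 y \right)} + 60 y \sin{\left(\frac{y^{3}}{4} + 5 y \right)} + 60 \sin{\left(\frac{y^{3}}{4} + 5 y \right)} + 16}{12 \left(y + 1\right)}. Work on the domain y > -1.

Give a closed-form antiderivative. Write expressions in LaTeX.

An antiderivative is F(y) = \frac{4 \log{\left(y + 1 \right)} - 3 \cos{\left(\frac{y^{3}}{4} + 5 y \right)}}{3}.

Check any antiderivative F(y) by computing F'(y) and comparing it with f(y).
Check: d/dy[\frac{4 \log{\left(y + 1 \right)} - 3 \cos{\left(\frac{y^{3}}{4} + 5 y \right)}}{3}] = \frac{9 y^{3} \sin{\left(\frac{y^{3}}{4} + 5 y \right)} + 9 y^{2} \sin{\left(\frac{y^{3}}{4} + 5 y \right)} + 60 y \sin{\left(\frac{y^{3}}{4} + 5 y \right)} + 60 \sin{\left(\frac{y^{3}}{4} + 5 y \right)} + 16}{12 y + 12}, which equals f(y).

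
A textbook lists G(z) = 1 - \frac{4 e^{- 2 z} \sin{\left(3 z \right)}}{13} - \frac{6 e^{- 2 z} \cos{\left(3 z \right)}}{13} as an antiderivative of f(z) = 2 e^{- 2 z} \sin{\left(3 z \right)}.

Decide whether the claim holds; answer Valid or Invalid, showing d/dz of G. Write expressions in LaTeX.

d/dz[G] = 2 e^{- 2 z} \sin{\left(3 z \right)}
This equals f(z) exactly, so the claim holds.

Valid - differentiating G returns exactly f.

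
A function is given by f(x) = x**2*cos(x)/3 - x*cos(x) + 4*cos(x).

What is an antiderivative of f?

An antiderivative is F(x) = x**2*sin(x)/3 - x*sin(x) + 2*x*cos(x)/3 + 10*sin(x)/3 - cos(x).

The integrand splits into summands that can be handled one at a time.
Check: d/dx[x**2*sin(x)/3 - x*sin(x) + 2*x*cos(x)/3 + 10*sin(x)/3 - cos(x)] = x**2*cos(x)/3 - x*cos(x) + 4*cos(x) = f(x).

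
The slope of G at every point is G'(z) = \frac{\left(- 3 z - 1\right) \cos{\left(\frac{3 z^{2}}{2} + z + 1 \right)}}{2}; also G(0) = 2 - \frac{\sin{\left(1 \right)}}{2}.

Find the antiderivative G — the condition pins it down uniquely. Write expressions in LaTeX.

G(z) = \frac{4 - \sin{\left(\frac{3 z^{2}}{2} + z + 1 \right)}}{2}

G'(z) matches the chain-rule pattern g'(h)*h' with inner function h(z) = \frac{3 z^{2}}{2} + z + 1; substituting u = h(z) collapses the integral.
A general antiderivative is - \frac{\sin{\left(\frac{3 z^{2}}{2} + z + 1 \right)}}{2} + C.
The condition gives C = 2 - \frac{\sin{\left(1 \right)}}{2} - (- \frac{\sin{\left(1 \right)}}{2}) = 2.
So G(z) = \frac{4 - \sin{\left(\frac{3 z^{2}}{2} + z + 1 \right)}}{2}.
Check: d/dz[\frac{4 - \sin{\left(\frac{3 z^{2}}{2} + z + 1 \right)}}{2}] = - \frac{3 z \cos{\left(\frac{3 z^{2}}{2} + z + 1 \right)}}{2} - \frac{\cos{\left(\frac{3 z^{2}}{2} + z + 1 \right)}}{2}, which equals G'(z).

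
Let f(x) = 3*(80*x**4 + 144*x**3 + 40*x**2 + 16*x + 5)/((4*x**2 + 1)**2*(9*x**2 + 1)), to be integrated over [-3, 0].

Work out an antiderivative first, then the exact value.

Antiderivative: F(x) = 5*atan(3*x) - 3/(2*x**2 + 1/2); value = -216/37 + 5*atan(9)

Since d/dx undoes antidifferentiation here, F'(x) = f(x) is required of F(x).
F(x) = 5*atan(3*x) - 3/(2*x**2 + 1/2) is an antiderivative of f.
Check: d/dx[5*atan(3*x) - 3/(2*x**2 + 1/2)] = (240*x**4 + 432*x**3 + 120*x**2 + 48*x + 15)/(144*x**6 + 88*x**4 + 17*x**2 + 1), which equals f(x).
F(0) = -6; F(-3) = -5*atan(9) - 6/37.
Integral = F(0) - F(-3) = -216/37 + 5*atan(9).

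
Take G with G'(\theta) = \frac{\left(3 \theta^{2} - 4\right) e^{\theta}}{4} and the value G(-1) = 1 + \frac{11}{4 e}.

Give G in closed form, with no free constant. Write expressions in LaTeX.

Recognize the product-rule pattern: G'(\theta) = u'v + uv' with u = \frac{3 \theta^{2}}{4} - \frac{3 \theta}{2} + \frac{1}{2}, v = e^{\theta}, so integration by parts undoes it.
A general antiderivative is \frac{\left(3 \theta^{2} - 6 \theta + 2\right) e^{\theta}}{4} + C.
The condition gives C = 1 + \frac{11}{4 e} - (\frac{11}{4 e}) = 1.
So G(\theta) = \frac{\left(3 \theta^{2} - 6 \theta + 2\right) e^{\theta} + 4}{4}.
Check: d/d\theta[\frac{\left(3 \theta^{2} - 6 \theta + 2\right) e^{\theta} + 4}{4}] = \frac{3 \theta^{2} e^{\theta}}{4} - e^{\theta}, which equals G'(\theta).

G(\theta) = \frac{\left(3 \theta^{2} - 6 \theta + 2\right) e^{\theta} + 4}{4}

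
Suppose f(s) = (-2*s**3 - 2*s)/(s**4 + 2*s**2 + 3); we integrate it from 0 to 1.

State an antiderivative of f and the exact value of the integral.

f matches the chain-rule pattern g'(h)*h' with inner function h(s) = s**4 + 2*s**2 + 3; substituting u = h(s) collapses the integral.
F(s) = -log(s**4 + 2*s**2 + 3)/2 is an antiderivative of f.
Check: d/ds[-log(s**4 + 2*s**2 + 3)/2] = (-2*s**3 - 2*s)/(s**4 + 2*s**2 + 3) = f(s).
F(1) = -log(6)/2; F(0) = -log(3)/2.
Integral = F(1) - F(0) = -log(6)/2 + log(3)/2.

Antiderivative: F(s) = -log(s**4 + 2*s**2 + 3)/2; value = -log(6)/2 + log(3)/2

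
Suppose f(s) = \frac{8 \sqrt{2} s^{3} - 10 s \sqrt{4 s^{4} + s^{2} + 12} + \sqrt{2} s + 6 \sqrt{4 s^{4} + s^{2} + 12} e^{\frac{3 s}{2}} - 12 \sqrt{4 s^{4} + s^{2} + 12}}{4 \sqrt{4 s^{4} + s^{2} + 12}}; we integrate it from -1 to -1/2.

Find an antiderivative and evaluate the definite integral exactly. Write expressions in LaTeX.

Since d/ds undoes antidifferentiation here, F'(s) = f(s) is required of F(s).
F(s) = - \frac{5 s^{2} + 12 s - \sqrt{2} \sqrt{4 s^{4} + s^{2} + 12} - 4 e^{\frac{3 s}{2}} + 12}{4} is an antiderivative of f.
Check: d/ds[- \frac{5 s^{2} + 12 s - \sqrt{2} \sqrt{4 s^{4} + s^{2} + 12} - 4 e^{\frac{3 s}{2}} + 12}{4}] = \frac{8 \sqrt{2} s^{3} - 10 s \sqrt{4 s^{4} + s^{2} + 12} + \sqrt{2} s + 6 \sqrt{4 s^{4} + s^{2} + 12} e^{\frac{3 s}{2}} - 12 \sqrt{4 s^{4} + s^{2} + 12}}{4 \sqrt{4 s^{4} + s^{2} + 12}} = f(s).
F(-1/2) = - \frac{9}{16} + e^{- \frac{3}{4}}; F(-1) = - \frac{5}{4} + e^{- \frac{3}{2}} + \frac{\sqrt{34}}{4}.
Integral = F(-1/2) - F(-1) = - \frac{\sqrt{34}}{4} - e^{- \frac{3}{2}} + e^{- \frac{3}{4}} + \frac{11}{16}.

Antiderivative: F(s) = - \frac{5 s^{2} + 12 s - \sqrt{2} \sqrt{4 s^{4} + s^{2} + 12} - 4 e^{\frac{3 s}{2}} + 12}{4}; value = - \frac{\sqrt{34}}{4} - e^{- \frac{3}{2}} + e^{- \frac{3}{4}} + \frac{11}{16}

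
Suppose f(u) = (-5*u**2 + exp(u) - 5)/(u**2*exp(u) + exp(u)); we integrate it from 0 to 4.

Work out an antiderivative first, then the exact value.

Any candidate F(u) must reproduce f(u) exactly when differentiated.
F(u) = (exp(u)*atan(u) + 5)*exp(-u) is an antiderivative of f.
Check: d/du[(exp(u)*atan(u) + 5)*exp(-u)] = (-5*u**2 + exp(u) - 5)/(u**2*exp(u) + exp(u)) = f(u).
F(4) = 5*exp(-4) + atan(4); F(0) = 5.
Integral = F(4) - F(0) = -5 + 5*exp(-4) + atan(4).

Antiderivative: F(u) = (exp(u)*atan(u) + 5)*exp(-u); value = -5 + 5*exp(-4) + atan(4)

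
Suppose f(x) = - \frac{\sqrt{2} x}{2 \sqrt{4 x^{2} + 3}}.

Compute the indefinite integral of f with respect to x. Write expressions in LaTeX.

f matches the chain-rule pattern g'(h)*h' with inner function h(x) = 2 x^{2} + \frac{3}{2}; substituting u = h(x) collapses the integral.
Check: d/dx[- \frac{\sqrt{2 x^{2} + \frac{3}{2}}}{4}] = - \frac{\sqrt{2} x}{2 \sqrt{4 x^{2} + 3}} = f(x).

F(x) = - \frac{\sqrt{2 x^{2} + \frac{3}{2}}}{4} + C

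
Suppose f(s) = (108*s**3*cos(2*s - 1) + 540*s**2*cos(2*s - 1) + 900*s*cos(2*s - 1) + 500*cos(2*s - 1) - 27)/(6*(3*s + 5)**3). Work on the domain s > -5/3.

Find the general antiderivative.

A candidate is checked by its d/ds: the result must match f(s).
Check: d/ds[(4*(3*s + 5)**2*sin(2*s - 1) + 9)/(12*(3*s + 5)**2)] = (108*s**3*cos(2*s - 1) + 540*s**2*cos(2*s - 1) + 900*s*cos(2*s - 1) + 500*cos(2*s - 1) - 27)/(162*s**3 + 810*s**2 + 1350*s + 750), which equals f(s).

F(s) = (4*(3*s + 5)**2*sin(2*s - 1) + 9)/(12*(3*s + 5)**2) + C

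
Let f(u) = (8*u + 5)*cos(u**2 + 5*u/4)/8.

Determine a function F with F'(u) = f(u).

f matches the chain-rule pattern g'(h)*h' with inner function h(u) = u**2 + 5*u/4; substituting w = h(u) collapses the integral.
Check: d/du[sin(u**2 + 5*u/4)/2] = u*cos(u**2 + 5*u/4) + 5*cos(u**2 + 5*u/4)/8, which equals f(u).

An antiderivative is F(u) = sin(u**2 + 5*u/4)/2.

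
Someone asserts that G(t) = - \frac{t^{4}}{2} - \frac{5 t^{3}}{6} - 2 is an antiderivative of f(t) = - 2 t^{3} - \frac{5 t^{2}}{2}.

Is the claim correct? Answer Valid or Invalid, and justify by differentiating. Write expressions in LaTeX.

d/dt[G] = - 2 t^{3} - \frac{5 t^{2}}{2}
This equals f(t) exactly, so the claim holds.

Valid: G'(t) = f(t).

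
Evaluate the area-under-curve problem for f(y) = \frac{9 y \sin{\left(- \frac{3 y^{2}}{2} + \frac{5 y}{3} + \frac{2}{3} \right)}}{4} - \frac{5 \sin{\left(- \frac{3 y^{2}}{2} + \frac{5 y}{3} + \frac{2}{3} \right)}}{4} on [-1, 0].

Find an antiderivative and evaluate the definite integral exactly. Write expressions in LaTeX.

Antiderivative: F(y) = \frac{3 \cos{\left(- \frac{3 y^{2}}{2} + \frac{5 y}{3} + \frac{2}{3} \right)}}{4}; value = \frac{3 \cos{\left(\frac{2}{3} \right)}}{4} - \frac{3 \cos{\left(\frac{5}{2} \right)}}{4}

f matches the chain-rule pattern g'(h)*h' with inner function h(y) = - \frac{3 y^{2}}{2} + \frac{5 y}{3} + \frac{2}{3}; substituting u = h(y) collapses the integral.
F(y) = \frac{3 \cos{\left(- \frac{3 y^{2}}{2} + \frac{5 y}{3} + \frac{2}{3} \right)}}{4} is an antiderivative of f.
Check: d/dy[\frac{3 \cos{\left(- \frac{3 y^{2}}{2} + \frac{5 y}{3} + \frac{2}{3} \right)}}{4}] = \frac{9 y \sin{\left(- \frac{3 y^{2}}{2} + \frac{5 y}{3} + \frac{2}{3} \right)}}{4} - \frac{5 \sin{\left(- \frac{3 y^{2}}{2} + \frac{5 y}{3} + \frac{2}{3} \right)}}{4} = f(y).
F(0) = \frac{3 \cos{\left(\frac{2}{3} \right)}}{4}; F(-1) = \frac{3 \cos{\left(\frac{5}{2} \right)}}{4}.
Integral = F(0) - F(-1) = \frac{3 \cos{\left(\frac{2}{3} \right)}}{4} - \frac{3 \cos{\left(\frac{5}{2} \right)}}{4}.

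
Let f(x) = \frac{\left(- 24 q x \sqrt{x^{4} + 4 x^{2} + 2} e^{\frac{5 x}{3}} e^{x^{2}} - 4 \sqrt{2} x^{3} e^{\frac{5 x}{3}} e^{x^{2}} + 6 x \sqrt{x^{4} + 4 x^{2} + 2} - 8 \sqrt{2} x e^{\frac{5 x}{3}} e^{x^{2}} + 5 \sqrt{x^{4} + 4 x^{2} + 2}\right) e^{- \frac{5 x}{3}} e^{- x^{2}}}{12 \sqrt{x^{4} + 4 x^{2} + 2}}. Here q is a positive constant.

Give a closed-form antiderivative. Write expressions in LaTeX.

Check any antiderivative F(x) by computing F'(x) and comparing it with f(x).
Check: d/dx[\frac{\sqrt{2} \left(- 12 \sqrt{2} q x^{2} e^{\frac{5 x}{3}} e^{x^{2}} - 4 \sqrt{x^{4} + 4 x^{2} + 2} e^{\frac{5 x}{3}} e^{x^{2}} - 3 \sqrt{2}\right) e^{- \frac{5 x}{3}} e^{- x^{2}}}{24}] = \frac{\left(- 24 q x \sqrt{x^{4} + 4 x^{2} + 2} e^{\frac{5 x}{3}} e^{x^{2}} - 4 \sqrt{2} x^{3} e^{\frac{5 x}{3}} e^{x^{2}} + 6 x \sqrt{x^{4} + 4 x^{2} + 2} - 8 \sqrt{2} x e^{\frac{5 x}{3}} e^{x^{2}} + 5 \sqrt{x^{4} + 4 x^{2} + 2}\right) e^{- \frac{5 x}{3}} e^{- x^{2}}}{12 \sqrt{x^{4} + 4 x^{2} + 2}} = f(x).

An antiderivative is F(x) = \frac{\sqrt{2} \left(- 12 \sqrt{2} q x^{2} e^{\frac{5 x}{3}} e^{x^{2}} - 4 \sqrt{x^{4} + 4 x^{2} + 2} e^{\frac{5 x}{3}} e^{x^{2}} - 3 \sqrt{2}\right) e^{- \frac{5 x}{3}} e^{- x^{2}}}{24}.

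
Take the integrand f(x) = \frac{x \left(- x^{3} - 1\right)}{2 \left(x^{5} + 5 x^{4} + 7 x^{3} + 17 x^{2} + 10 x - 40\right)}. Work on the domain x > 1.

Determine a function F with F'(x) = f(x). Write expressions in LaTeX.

An antiderivative is F(x) = - \frac{\log{\left(x - 1 \right)}}{90} + \frac{7 \log{\left(x + 2 \right)}}{54} - \frac{3 \log{\left(x + 4 \right)}}{5} - \frac{\log{\left(x^{2} + 5 \right)}}{108} + \frac{2 \sqrt{5} \operatorname{atan}{\left(\frac{\sqrt{5} x}{5} \right)}}{27}.

Factor the denominator (2 \left(x - 1\right) \left(x + 2\right) \left(x + 4\right) \left(x^{2} + 5\right)) and decompose: f = - \frac{x - 20}{54 \left(x^{2} + 5\right)} - \frac{3}{5 \left(x + 4\right)} + \frac{7}{54 \left(x + 2\right)} - \frac{1}{90 \left(x - 1\right)}; each piece integrates to a log, atan, or power term.
Check: d/dx[- \frac{\log{\left(x - 1 \right)}}{90} + \frac{7 \log{\left(x + 2 \right)}}{54} - \frac{3 \log{\left(x + 4 \right)}}{5} - \frac{\log{\left(x^{2} + 5 \right)}}{108} + \frac{2 \sqrt{5} \operatorname{atan}{\left(\frac{\sqrt{5} x}{5} \right)}}{27}] = \frac{- x^{4} - x}{2 x^{5} + 10 x^{4} + 14 x^{3} + 34 x^{2} + 20 x - 80}, which equals f(x).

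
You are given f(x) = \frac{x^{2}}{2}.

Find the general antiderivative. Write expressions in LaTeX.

Differentiate the proposed F(x) back; it has to land on f(x) exactly.
Check: d/dx[\frac{x^{3}}{6}] = \frac{x^{2}}{2} = f(x).

F(x) = \frac{x^{3}}{6} + C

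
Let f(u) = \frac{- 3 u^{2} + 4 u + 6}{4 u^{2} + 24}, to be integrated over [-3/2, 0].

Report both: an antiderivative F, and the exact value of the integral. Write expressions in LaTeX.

Antiderivative: F(u) = - \frac{3 u}{4} + \frac{\log{\left(u^{2} + 6 \right)}}{2} + \sqrt{6} \operatorname{atan}{\left(\frac{\sqrt{6} u}{6} \right)}; value = - \frac{9}{8} - \frac{\log{\left(\frac{33}{4} \right)}}{2} + \frac{\log{\left(6 \right)}}{2} + \sqrt{6} \operatorname{atan}{\left(\frac{\sqrt{6}}{4} \right)}

Since d/du undoes antidifferentiation here, F'(u) = f(u) is required of F(u).
F(u) = - \frac{3 u}{4} + \frac{\log{\left(u^{2} + 6 \right)}}{2} + \sqrt{6} \operatorname{atan}{\left(\frac{\sqrt{6} u}{6} \right)} is an antiderivative of f.
Check: d/du[- \frac{3 u}{4} + \frac{\log{\left(u^{2} + 6 \right)}}{2} + \sqrt{6} \operatorname{atan}{\left(\frac{\sqrt{6} u}{6} \right)}] = \frac{- 3 u^{2} + 4 u + 6}{4 u^{2} + 24} = f(u).
F(0) = \frac{\log{\left(6 \right)}}{2}; F(-3/2) = - \sqrt{6} \operatorname{atan}{\left(\frac{\sqrt{6}}{4} \right)} + \frac{\log{\left(\frac{33}{4} \right)}}{2} + \frac{9}{8}.
Integral = F(0) - F(-3/2) = - \frac{9}{8} - \frac{\log{\left(\frac{33}{4} \right)}}{2} + \frac{\log{\left(6 \right)}}{2} + \sqrt{6} \operatorname{atan}{\left(\frac{\sqrt{6}}{4} \right)}.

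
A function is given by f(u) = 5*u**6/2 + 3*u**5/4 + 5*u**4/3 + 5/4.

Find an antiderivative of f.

An antiderivative is F(u) = 5*u**7/14 + u**6/8 + u**5/3 + 5*u/4.

Integrate term by term and add the pieces.
Check: d/du[5*u**7/14 + u**6/8 + u**5/3 + 5*u/4] = 5*u**6/2 + 3*u**5/4 + 5*u**4/3 + 5/4 = f(u).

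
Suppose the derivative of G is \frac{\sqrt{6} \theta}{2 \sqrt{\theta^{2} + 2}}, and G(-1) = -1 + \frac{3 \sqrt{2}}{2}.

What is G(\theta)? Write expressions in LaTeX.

G(\theta) = \sqrt{\frac{3 \theta^{2}}{2} + 3} - 1

The substitution u = \frac{3 \theta^{2}}{2} + 3 works: G'(\theta) is exactly (dG/du)*(du/d\theta) for that inner function.
A general antiderivative is \sqrt{\frac{3 \theta^{2}}{2} + 3} + C.
The condition gives C = -1 + \frac{3 \sqrt{2}}{2} - (\frac{3 \sqrt{2}}{2}) = -1.
So G(\theta) = \sqrt{\frac{3 \theta^{2}}{2} + 3} - 1.
Check: d/d\theta[\sqrt{\frac{3 \theta^{2}}{2} + 3} - 1] = \frac{\sqrt{6} \theta}{2 \sqrt{\theta^{2} + 2}} = G'(\theta).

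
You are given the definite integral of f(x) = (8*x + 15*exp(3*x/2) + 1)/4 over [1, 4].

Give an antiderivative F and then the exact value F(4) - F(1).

Since d/dx undoes antidifferentiation here, F'(x) = f(x) is required of F(x).
F(x) = x**2 + x/4 + 5*exp(3*x/2)/2 is an antiderivative of f.
Check: d/dx[x**2 + x/4 + 5*exp(3*x/2)/2] = 2*x + 15*exp(3*x/2)/4 + 1/4, which equals f(x).
F(4) = 17 + 5*exp(6)/2; F(1) = 5/4 + 5*exp(3/2)/2.
Integral = F(4) - F(1) = -5*exp(3/2)/2 + 63/4 + 5*exp(6)/2.

Antiderivative: F(x) = x**2 + x/4 + 5*exp(3*x/2)/2; value = -5*exp(3/2)/2 + 63/4 + 5*exp(6)/2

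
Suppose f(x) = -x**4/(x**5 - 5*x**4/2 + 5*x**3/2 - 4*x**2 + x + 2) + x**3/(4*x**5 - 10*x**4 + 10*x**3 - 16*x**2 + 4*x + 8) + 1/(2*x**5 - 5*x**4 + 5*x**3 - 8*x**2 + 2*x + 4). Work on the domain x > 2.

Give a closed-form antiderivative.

An antiderivative is F(x) = (-486*log(x - 2) + 30*log(x - 1) + 26*log(x + 1/2) - 55*log(x**2 + 2) - 130*sqrt(2)*atan(sqrt(2)*x/2))/540.

The denominator factors as 2*(x - 2)*(x - 1)*(2*x + 1)*(x**2 + 2); partial fractions split f into directly integrable pieces: -(11*x + 26)/(54*(x**2 + 2)) + 13/(135*(2*x + 1)) + 1/(18*(x - 1)) - 9/(10*(x - 2)).
Check: d/dx[(-486*log(x - 2) + 30*log(x - 1) + 26*log(x + 1/2) - 55*log(x**2 + 2) - 130*sqrt(2)*atan(sqrt(2)*x/2))/540] = (-4*x**4 + x**3 + 2)/(4*x**5 - 10*x**4 + 10*x**3 - 16*x**2 + 4*x + 8), which equals f(x).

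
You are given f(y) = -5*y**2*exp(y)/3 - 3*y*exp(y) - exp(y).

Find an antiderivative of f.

Recognize the product-rule pattern: f = u'v + uv' with u = -5*y**2/3 + y/3 - 4/3, v = exp(y), so integration by parts undoes it.
Check: d/dy[-(5*y**2 - y + 4)*exp(y)/3] = -5*y**2*exp(y)/3 - 3*y*exp(y) - exp(y) = f(y).

An antiderivative is F(y) = -(5*y**2 - y + 4)*exp(y)/3.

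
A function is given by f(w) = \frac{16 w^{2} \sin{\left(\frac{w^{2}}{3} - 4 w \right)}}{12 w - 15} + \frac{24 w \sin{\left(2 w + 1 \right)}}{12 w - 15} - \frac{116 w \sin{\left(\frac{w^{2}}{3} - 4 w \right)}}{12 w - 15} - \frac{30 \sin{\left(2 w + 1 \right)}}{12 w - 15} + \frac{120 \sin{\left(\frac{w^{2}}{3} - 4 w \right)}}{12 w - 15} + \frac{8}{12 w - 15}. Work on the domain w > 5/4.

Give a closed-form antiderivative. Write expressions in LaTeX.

An antiderivative is F(w) = - \frac{- 2 \log{\left(2 w - \frac{5}{2} \right)} + 3 \cos{\left(2 w + 1 \right)} + 6 \cos{\left(\frac{w^{2}}{3} - 4 w \right)}}{3}.

The integrand splits into summands that can be handled one at a time.
Check: d/dw[- \frac{- 2 \log{\left(2 w - \frac{5}{2} \right)} + 3 \cos{\left(2 w + 1 \right)} + 6 \cos{\left(\frac{w^{2}}{3} - 4 w \right)}}{3}] = \frac{16 w^{2} \sin{\left(\frac{w^{2}}{3} - 4 w \right)} + 24 w \sin{\left(2 w + 1 \right)} - 116 w \sin{\left(\frac{w^{2}}{3} - 4 w \right)} - 30 \sin{\left(2 w + 1 \right)} + 120 \sin{\left(\frac{w^{2}}{3} - 4 w \right)} + 8}{12 w - 15}, which equals f(w).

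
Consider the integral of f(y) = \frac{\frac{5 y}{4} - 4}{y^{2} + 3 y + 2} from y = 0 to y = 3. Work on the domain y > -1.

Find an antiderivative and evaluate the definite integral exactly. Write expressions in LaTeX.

Antiderivative: F(y) = - \frac{21 \log{\left(y + 1 \right)}}{4} + \frac{13 \log{\left(y + 2 \right)}}{2}; value = - \frac{21 \log{\left(4 \right)}}{4} - \frac{13 \log{\left(2 \right)}}{2} + \frac{13 \log{\left(5 \right)}}{2}

Factor the denominator (4 \left(y + 1\right) \left(y + 2\right)) and decompose: f = \frac{13}{2 \left(y + 2\right)} - \frac{21}{4 \left(y + 1\right)}; each piece integrates to a log, atan, or power term.
F(y) = - \frac{21 \log{\left(y + 1 \right)}}{4} + \frac{13 \log{\left(y + 2 \right)}}{2} is an antiderivative of f.
Check: d/dy[- \frac{21 \log{\left(y + 1 \right)}}{4} + \frac{13 \log{\left(y + 2 \right)}}{2}] = \frac{5 y - 16}{4 y^{2} + 12 y + 8}, which equals f(y).
F(3) = - \frac{21 \log{\left(4 \right)}}{4} + \frac{13 \log{\left(5 \right)}}{2}; F(0) = \frac{13 \log{\left(2 \right)}}{2}.
Integral = F(3) - F(0) = - \frac{21 \log{\left(4 \right)}}{4} - \frac{13 \log{\left(2 \right)}}{2} + \frac{13 \log{\left(5 \right)}}{2}.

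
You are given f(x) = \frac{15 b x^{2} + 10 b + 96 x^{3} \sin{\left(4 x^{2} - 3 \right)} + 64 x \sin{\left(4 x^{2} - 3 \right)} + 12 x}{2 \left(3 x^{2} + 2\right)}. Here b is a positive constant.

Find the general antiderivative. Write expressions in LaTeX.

A first test for any F(x): its x-derivative must equal f(x) identically.
Check: d/dx[\frac{5 b x}{2} + \log{\left(3 x^{2} + 2 \right)} - 2 \cos{\left(4 x^{2} - 3 \right)}] = \frac{15 b x^{2} + 10 b + 96 x^{3} \sin{\left(4 x^{2} - 3 \right)} + 64 x \sin{\left(4 x^{2} - 3 \right)} + 12 x}{6 x^{2} + 4}, which equals f(x).

F(x) = \frac{5 b x}{2} + \log{\left(3 x^{2} + 2 \right)} - 2 \cos{\left(4 x^{2} - 3 \right)} + C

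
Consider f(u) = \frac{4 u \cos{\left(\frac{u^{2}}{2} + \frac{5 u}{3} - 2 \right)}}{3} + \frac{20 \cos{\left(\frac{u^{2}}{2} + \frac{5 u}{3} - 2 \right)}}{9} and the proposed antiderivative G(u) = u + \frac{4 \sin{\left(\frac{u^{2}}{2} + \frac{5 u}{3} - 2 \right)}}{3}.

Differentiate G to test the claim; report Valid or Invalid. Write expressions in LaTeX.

d/du[G] = \frac{4 u \cos{\left(\frac{u^{2}}{2} + \frac{5 u}{3} - 2 \right)}}{3} + \frac{20 \cos{\left(\frac{u^{2}}{2} + \frac{5 u}{3} - 2 \right)}}{9} + 1
d/du[G] - f(u) = 1 != 0.

Invalid: d/du[G] - f = 1, which is not 0.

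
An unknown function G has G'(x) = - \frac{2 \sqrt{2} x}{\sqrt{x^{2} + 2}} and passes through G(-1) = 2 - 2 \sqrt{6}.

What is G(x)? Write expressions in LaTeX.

G(x) = - 2 \sqrt{2} \sqrt{x^{2} + 2} + 2

G'(x) matches the chain-rule pattern g'(h)*h' with inner function h(x) = 2 x^{2} + 4; substituting u = h(x) collapses the integral.
A general antiderivative is - 2 \sqrt{2 x^{2} + 4} + C.
The condition gives C = 2 - 2 \sqrt{6} - (- 2 \sqrt{6}) = 2.
So G(x) = - 2 \sqrt{2} \sqrt{x^{2} + 2} + 2.
Check: d/dx[- 2 \sqrt{2} \sqrt{x^{2} + 2} + 2] = - \frac{2 \sqrt{2} x}{\sqrt{x^{2} + 2}} = G'(x).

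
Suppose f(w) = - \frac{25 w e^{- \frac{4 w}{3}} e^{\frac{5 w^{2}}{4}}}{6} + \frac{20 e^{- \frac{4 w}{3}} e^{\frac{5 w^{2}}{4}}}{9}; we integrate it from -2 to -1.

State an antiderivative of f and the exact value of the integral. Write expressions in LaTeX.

The substitution u = \frac{5 w^{2}}{4} - \frac{4 w}{3} works: f is exactly (dF/du)*(du/dw) for that inner function.
F(w) = - \frac{5 e^{- \frac{4 w}{3}} e^{\frac{5 w^{2}}{4}}}{3} is an antiderivative of f.
Check: d/dw[- \frac{5 e^{- \frac{4 w}{3}} e^{\frac{5 w^{2}}{4}}}{3}] = \frac{\left(- 75 w e^{\frac{5 w^{2}}{4}} + 40 e^{\frac{5 w^{2}}{4}}\right) e^{- \frac{4 w}{3}}}{18}, which equals f(w).
F(-1) = - \frac{5 e^{\frac{31}{12}}}{3}; F(-2) = - \frac{5 e^{\frac{23}{3}}}{3}.
Integral = F(-1) - F(-2) = - \frac{5 e^{\frac{31}{12}}}{3} + \frac{5 e^{\frac{23}{3}}}{3}.

Antiderivative: F(w) = - \frac{5 e^{- \frac{4 w}{3}} e^{\frac{5 w^{2}}{4}}}{3}; value = - \frac{5 e^{\frac{31}{12}}}{3} + \frac{5 e^{\frac{23}{3}}}{3}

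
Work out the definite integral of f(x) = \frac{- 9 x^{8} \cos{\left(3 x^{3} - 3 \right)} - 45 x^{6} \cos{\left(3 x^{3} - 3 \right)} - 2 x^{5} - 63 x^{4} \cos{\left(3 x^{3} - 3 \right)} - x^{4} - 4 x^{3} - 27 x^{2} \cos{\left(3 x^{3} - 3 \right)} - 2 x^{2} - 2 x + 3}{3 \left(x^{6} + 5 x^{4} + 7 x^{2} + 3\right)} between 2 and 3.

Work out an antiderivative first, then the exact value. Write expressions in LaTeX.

A candidate is checked by its d/dx: the result must match f(x).
F(x) = - \frac{x^{2} \log{\left(x^{2} + 3 \right)} + x^{2} \sin{\left(3 x^{3} - 3 \right)} - x + \log{\left(x^{2} + 3 \right)} + \sin{\left(3 x^{3} - 3 \right)}}{3 \left(x^{2} + 1\right)} is an antiderivative of f.
Check: d/dx[- \frac{x^{2} \log{\left(x^{2} + 3 \right)} + x^{2} \sin{\left(3 x^{3} - 3 \right)} - x + \log{\left(x^{2} + 3 \right)} + \sin{\left(3 x^{3} - 3 \right)}}{3 \left(x^{2} + 1\right)}] = \frac{- 9 x^{8} \cos{\left(3 x^{3} - 3 \right)} - 45 x^{6} \cos{\left(3 x^{3} - 3 \right)} - 2 x^{5} - 63 x^{4} \cos{\left(3 x^{3} - 3 \right)} - x^{4} - 4 x^{3} - 27 x^{2} \cos{\left(3 x^{3} - 3 \right)} - 2 x^{2} - 2 x + 3}{3 x^{6} + 15 x^{4} + 21 x^{2} + 9}, which equals f(x).
F(3) = - \frac{\log{\left(12 \right)}}{3} - \frac{\sin{\left(78 \right)}}{3} + \frac{1}{10}; F(2) = - \frac{\log{\left(7 \right)}}{3} - \frac{\sin{\left(21 \right)}}{3} + \frac{2}{15}.
Integral = F(3) - F(2) = - \frac{\log{\left(12 \right)}}{3} - \frac{\sin{\left(78 \right)}}{3} - \frac{1}{30} + \frac{\sin{\left(21 \right)}}{3} + \frac{\log{\left(7 \right)}}{3}.

Antiderivative: F(x) = - \frac{x^{2} \log{\left(x^{2} + 3 \right)} + x^{2} \sin{\left(3 x^{3} - 3 \right)} - x + \log{\left(x^{2} + 3 \right)} + \sin{\left(3 x^{3} - 3 \right)}}{3 \left(x^{2} + 1\right)}; value = - \frac{\log{\left(12 \right)}}{3} - \frac{\sin{\left(78 \right)}}{3} - \frac{1}{30} + \frac{\sin{\left(21 \right)}}{3} + \frac{\log{\left(7 \right)}}{3}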